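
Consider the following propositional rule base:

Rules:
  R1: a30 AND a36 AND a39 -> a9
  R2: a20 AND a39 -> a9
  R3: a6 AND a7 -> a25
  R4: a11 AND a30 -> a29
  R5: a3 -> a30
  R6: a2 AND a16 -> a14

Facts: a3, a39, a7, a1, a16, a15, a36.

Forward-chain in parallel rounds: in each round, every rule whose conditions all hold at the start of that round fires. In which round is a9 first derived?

Round 1 fires R5, giving a30.
Round 2 fires R1, giving a9.
a9 first appears in round 2.

2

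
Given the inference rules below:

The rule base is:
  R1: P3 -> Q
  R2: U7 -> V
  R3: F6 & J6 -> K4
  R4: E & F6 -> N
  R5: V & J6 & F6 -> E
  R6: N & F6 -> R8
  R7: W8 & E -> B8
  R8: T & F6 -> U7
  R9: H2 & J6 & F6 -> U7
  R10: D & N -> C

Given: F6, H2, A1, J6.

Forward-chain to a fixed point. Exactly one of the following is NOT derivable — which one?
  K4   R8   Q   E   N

Round 1 — R3, R9, derive K4, U7.
Round 2 — R2, derive V.
Round 3 — R5, derive E.
Round 4 — R4, derive N.
Round 5 — R6, derive R8.
Derived: E (round 3), N (round 4), R8 (round 5), K4 (round 1). Q never appears in any round.

Q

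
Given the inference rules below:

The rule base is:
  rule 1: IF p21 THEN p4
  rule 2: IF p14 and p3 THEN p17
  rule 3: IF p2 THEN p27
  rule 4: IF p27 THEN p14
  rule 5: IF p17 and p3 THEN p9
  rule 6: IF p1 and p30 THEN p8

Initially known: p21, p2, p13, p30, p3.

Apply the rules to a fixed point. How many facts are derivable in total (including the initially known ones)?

Round 1: rule 1 [IF p21 THEN p4]; rule 3 [IF p2 THEN p27]. Adds p4, p27.
Round 2: rule 4 [IF p27 THEN p14]. Adds p14.
Round 3: rule 2 [IF p14 and p3 THEN p17]. Adds p17.
Round 4: rule 5 [IF p17 and p3 THEN p9]. Adds p9.
Closure: {p13, p14, p17, p2, p21, p27, p3, p30, p4, p9} — 10 facts.

10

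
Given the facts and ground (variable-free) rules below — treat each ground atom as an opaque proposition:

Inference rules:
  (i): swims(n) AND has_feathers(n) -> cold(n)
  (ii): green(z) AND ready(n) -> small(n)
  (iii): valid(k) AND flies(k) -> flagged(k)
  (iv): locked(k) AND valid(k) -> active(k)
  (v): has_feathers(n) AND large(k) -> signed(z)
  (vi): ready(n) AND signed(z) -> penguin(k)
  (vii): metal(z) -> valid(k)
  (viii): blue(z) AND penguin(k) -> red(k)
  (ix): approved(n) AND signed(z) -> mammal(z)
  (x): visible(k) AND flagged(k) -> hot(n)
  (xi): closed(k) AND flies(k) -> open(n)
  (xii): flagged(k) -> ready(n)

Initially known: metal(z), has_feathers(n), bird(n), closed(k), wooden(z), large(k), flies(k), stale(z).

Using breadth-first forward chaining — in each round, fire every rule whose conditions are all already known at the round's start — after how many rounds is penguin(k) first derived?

Round 1 fires (v), (vii), (xi), giving signed(z), valid(k), open(n).
Round 2 fires (iii), giving flagged(k).
Round 3 fires (xii), giving ready(n).
Round 4 fires (vi), giving penguin(k).
penguin(k) first appears in round 4.

4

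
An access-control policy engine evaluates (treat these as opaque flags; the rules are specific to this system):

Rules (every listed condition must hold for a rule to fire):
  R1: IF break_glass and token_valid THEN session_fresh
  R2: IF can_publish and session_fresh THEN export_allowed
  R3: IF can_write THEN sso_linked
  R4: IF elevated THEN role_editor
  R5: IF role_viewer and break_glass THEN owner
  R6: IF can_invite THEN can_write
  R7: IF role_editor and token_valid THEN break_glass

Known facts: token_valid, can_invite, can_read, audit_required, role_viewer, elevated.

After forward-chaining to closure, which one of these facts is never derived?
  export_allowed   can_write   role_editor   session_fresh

Round 1 — R4, R6, derive role_editor, can_write.
Round 2 — R3, R7, derive sso_linked, break_glass.
Round 3 — R1, R5, derive session_fresh, owner.
Derived: role_editor (round 1), session_fresh (round 3), can_write (round 1). export_allowed never appears in any round.

export_allowed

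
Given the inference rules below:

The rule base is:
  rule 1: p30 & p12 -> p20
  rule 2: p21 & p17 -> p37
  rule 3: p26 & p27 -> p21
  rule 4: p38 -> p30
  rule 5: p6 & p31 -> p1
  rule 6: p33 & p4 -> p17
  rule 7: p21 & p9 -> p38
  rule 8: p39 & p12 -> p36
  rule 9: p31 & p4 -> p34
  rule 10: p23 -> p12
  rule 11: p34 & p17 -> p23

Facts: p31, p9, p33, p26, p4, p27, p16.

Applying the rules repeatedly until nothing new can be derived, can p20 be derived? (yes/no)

yes

[1] rule 3 [p26 & p27 -> p21]; rule 6 [p33 & p4 -> p17]; rule 9 [p31 & p4 -> p34]. ⇒ new: p21, p17, p34.
[2] rule 2 [p21 & p17 -> p37]; rule 7 [p21 & p9 -> p38]; rule 11 [p34 & p17 -> p23]. ⇒ new: p37, p38, p23.
[3] rule 4 [p38 -> p30]; rule 10 [p23 -> p12]. ⇒ new: p30, p12.
[4] rule 1 [p30 & p12 -> p20]. ⇒ new: p20.
p20 appears in round 4, so it is derivable.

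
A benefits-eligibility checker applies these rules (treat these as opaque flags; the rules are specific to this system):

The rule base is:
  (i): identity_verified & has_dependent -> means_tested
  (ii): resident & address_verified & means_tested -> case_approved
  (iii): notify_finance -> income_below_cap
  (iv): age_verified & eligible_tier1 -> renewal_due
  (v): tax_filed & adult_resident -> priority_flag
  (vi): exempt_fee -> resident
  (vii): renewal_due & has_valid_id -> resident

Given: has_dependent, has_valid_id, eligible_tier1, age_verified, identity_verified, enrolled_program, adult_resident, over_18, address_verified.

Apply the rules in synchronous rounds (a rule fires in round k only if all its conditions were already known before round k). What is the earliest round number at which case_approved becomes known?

Round 1: (i) [identity_verified & has_dependent -> means_tested]; (iv) [age_verified & eligible_tier1 -> renewal_due]. New: means_tested, renewal_due.
Round 2: (vii) [renewal_due & has_valid_id -> resident]. New: resident.
Round 3: (ii) [resident & address_verified & means_tested -> case_approved]. New: case_approved.
case_approved first appears in round 3.

3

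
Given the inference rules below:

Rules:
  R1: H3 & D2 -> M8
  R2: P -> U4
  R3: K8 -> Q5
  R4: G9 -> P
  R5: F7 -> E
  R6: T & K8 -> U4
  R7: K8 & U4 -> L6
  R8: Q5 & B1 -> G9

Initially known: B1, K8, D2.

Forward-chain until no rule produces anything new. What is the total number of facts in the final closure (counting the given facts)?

8

Round 1: R3 [K8 -> Q5]. New: Q5.
Round 2: R8 [Q5 & B1 -> G9]. New: G9.
Round 3: R4 [G9 -> P]. New: P.
Round 4: R2 [P -> U4]. New: U4.
Round 5: R7 [K8 & U4 -> L6]. New: L6.
Closure: {B1, D2, G9, K8, L6, P, Q5, U4} — 8 facts.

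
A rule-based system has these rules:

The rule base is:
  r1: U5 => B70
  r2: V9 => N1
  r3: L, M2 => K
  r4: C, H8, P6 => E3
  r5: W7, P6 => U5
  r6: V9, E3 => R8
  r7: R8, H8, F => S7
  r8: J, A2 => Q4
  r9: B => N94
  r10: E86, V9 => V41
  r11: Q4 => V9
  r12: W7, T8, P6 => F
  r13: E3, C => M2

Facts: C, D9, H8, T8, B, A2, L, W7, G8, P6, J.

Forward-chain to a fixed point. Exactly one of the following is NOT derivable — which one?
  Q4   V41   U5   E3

V41

[1] r4 [C, H8, P6 => E3]; r5 [W7, P6 => U5]; r8 [J, A2 => Q4]; r9 [B => N94]; r12 [W7, T8, P6 => F]. ⇒ new: E3, U5, Q4, N94, F.
[2] r1 [U5 => B70]; r11 [Q4 => V9]; r13 [E3, C => M2]. ⇒ new: B70, V9, M2.
[3] r2 [V9 => N1]; r3 [L, M2 => K]; r6 [V9, E3 => R8]. ⇒ new: N1, K, R8.
[4] r7 [R8, H8, F => S7]. ⇒ new: S7.
Derived: U5 (round 1), Q4 (round 1), E3 (round 1). V41 never appears in any round.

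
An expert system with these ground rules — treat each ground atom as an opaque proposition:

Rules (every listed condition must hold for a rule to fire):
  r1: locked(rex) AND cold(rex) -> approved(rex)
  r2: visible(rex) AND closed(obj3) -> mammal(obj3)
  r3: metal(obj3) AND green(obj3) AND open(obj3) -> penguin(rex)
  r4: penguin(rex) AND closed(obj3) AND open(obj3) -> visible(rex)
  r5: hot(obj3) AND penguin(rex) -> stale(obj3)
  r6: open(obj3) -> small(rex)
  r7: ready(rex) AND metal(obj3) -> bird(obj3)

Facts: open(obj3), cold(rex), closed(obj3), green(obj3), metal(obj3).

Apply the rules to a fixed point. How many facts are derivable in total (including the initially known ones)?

Round 1: r3 [metal(obj3) AND green(obj3) AND open(obj3) -> penguin(rex)]; r6 [open(obj3) -> small(rex)]. Adds penguin(rex), small(rex).
Round 2: r4 [penguin(rex) AND closed(obj3) AND open(obj3) -> visible(rex)]. Adds visible(rex).
Round 3: r2 [visible(rex) AND closed(obj3) -> mammal(obj3)]. Adds mammal(obj3).
Closure: {closed(obj3), cold(rex), green(obj3), mammal(obj3), metal(obj3), open(obj3), penguin(rex), small(rex), visible(rex)} — 9 facts.

9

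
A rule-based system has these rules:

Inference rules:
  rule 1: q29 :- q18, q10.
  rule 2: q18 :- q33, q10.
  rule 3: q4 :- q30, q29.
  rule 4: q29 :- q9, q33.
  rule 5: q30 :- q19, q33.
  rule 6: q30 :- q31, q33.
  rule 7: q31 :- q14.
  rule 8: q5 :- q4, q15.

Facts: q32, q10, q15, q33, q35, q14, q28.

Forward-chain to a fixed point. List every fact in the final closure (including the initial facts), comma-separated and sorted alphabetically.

q10, q14, q15, q18, q28, q29, q30, q31, q32, q33, q35, q4, q5

Round 1: rule 2 [q18 :- q33, q10.]; rule 7 [q31 :- q14.]. New: q18, q31.
Round 2: rule 1 [q29 :- q18, q10.]; rule 6 [q30 :- q31, q33.]. New: q29, q30.
Round 3: rule 3 [q4 :- q30, q29.]. New: q4.
Round 4: rule 8 [q5 :- q4, q15.]. New: q5.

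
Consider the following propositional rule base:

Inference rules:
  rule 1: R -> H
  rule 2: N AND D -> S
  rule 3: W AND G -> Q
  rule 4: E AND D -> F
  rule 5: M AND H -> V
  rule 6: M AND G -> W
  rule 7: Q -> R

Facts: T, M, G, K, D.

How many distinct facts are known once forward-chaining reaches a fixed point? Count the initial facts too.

Round 1: rule 6 [M AND G -> W]. Adds W.
Round 2: rule 3 [W AND G -> Q]. Adds Q.
Round 3: rule 7 [Q -> R]. Adds R.
Round 4: rule 1 [R -> H]. Adds H.
Round 5: rule 5 [M AND H -> V]. Adds V.
Closure: {D, G, H, K, M, Q, R, T, V, W} — 10 facts.

10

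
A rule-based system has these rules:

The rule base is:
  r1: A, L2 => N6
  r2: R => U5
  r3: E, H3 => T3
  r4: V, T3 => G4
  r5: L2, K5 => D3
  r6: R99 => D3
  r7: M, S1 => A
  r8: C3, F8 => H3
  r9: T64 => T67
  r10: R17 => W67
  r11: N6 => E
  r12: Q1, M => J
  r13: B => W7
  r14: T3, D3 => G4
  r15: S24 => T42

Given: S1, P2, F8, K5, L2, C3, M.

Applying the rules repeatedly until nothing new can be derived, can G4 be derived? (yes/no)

Round 1: r5 [L2, K5 => D3]; r7 [M, S1 => A]; r8 [C3, F8 => H3]. New: D3, A, H3.
Round 2: r1 [A, L2 => N6]. New: N6.
Round 3: r11 [N6 => E]. New: E.
Round 4: r3 [E, H3 => T3]. New: T3.
Round 5: r14 [T3, D3 => G4]. New: G4.
G4 appears in round 5, so it is derivable.

yes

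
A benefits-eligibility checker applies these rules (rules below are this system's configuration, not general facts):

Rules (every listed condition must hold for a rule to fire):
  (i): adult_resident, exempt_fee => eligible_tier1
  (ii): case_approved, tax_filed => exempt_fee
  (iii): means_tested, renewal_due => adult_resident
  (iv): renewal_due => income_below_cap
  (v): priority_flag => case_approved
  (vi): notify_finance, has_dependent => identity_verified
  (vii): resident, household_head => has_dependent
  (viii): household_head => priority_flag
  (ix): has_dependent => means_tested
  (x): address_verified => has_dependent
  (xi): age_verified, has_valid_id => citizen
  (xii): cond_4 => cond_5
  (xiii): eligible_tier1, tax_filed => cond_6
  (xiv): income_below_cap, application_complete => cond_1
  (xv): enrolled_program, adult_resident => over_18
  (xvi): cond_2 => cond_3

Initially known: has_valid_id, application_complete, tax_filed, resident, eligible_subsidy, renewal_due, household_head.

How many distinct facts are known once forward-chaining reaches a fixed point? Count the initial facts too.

17

[1] (iv) [renewal_due => income_below_cap]; (vii) [resident, household_head => has_dependent]; (viii) [household_head => priority_flag]. ⇒ new: income_below_cap, has_dependent, priority_flag.
[2] (v) [priority_flag => case_approved]; (ix) [has_dependent => means_tested]; (xiv) [income_below_cap, application_complete => cond_1]. ⇒ new: case_approved, means_tested, cond_1.
[3] (ii) [case_approved, tax_filed => exempt_fee]; (iii) [means_tested, renewal_due => adult_resident]. ⇒ new: exempt_fee, adult_resident.
[4] (i) [adult_resident, exempt_fee => eligible_tier1]. ⇒ new: eligible_tier1.
[5] (xiii) [eligible_tier1, tax_filed => cond_6]. ⇒ new: cond_6.
Closure: {adult_resident, application_complete, case_approved, cond_1, cond_6, eligible_subsidy, eligible_tier1, exempt_fee, has_dependent, has_valid_id, household_head, income_below_cap, means_tested, priority_flag, renewal_due, resident, tax_filed} — 17 facts.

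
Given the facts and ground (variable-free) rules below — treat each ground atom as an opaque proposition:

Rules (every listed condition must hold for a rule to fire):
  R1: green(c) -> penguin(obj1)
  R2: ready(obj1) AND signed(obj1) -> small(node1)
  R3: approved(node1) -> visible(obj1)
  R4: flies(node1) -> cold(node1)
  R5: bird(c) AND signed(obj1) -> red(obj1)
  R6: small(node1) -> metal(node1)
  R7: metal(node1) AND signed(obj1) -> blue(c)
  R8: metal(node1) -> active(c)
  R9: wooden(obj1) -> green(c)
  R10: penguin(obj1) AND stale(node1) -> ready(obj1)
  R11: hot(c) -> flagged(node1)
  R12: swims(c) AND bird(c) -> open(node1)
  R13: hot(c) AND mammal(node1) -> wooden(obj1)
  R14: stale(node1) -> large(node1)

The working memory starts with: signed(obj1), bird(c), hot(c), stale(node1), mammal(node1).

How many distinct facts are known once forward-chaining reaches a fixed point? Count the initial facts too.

Round 1 fires R5, R11, R13, R14, giving red(obj1), flagged(node1), wooden(obj1), large(node1).
Round 2 fires R9, giving green(c).
Round 3 fires R1, giving penguin(obj1).
Round 4 fires R10, giving ready(obj1).
Round 5 fires R2, giving small(node1).
Round 6 fires R6, giving metal(node1).
Round 7 fires R7, R8, giving blue(c), active(c).
Closure: {active(c), bird(c), blue(c), flagged(node1), green(c), hot(c), large(node1), mammal(node1), metal(node1), penguin(obj1), ready(obj1), red(obj1), signed(obj1), small(node1), stale(node1), wooden(obj1)} — 16 facts.

16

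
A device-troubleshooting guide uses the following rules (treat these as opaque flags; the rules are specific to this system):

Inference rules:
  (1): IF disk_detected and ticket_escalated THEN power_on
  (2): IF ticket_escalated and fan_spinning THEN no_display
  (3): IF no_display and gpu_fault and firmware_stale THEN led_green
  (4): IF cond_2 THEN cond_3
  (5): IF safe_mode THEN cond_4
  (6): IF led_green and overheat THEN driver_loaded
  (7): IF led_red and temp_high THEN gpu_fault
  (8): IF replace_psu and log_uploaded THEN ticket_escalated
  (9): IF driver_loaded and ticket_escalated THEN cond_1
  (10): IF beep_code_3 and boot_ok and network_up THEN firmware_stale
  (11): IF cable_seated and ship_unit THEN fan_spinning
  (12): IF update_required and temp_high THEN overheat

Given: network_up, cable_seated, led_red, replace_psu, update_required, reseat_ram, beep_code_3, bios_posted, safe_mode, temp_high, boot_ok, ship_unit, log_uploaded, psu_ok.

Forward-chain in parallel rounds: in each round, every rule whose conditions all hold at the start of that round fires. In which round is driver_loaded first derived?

Round 1: (5) [IF safe_mode THEN cond_4]; (7) [IF led_red and temp_high THEN gpu_fault]; (8) [IF replace_psu and log_uploaded THEN ticket_escalated]; (10) [IF beep_code_3 and boot_ok and network_up THEN firmware_stale]; (11) [IF cable_seated and ship_unit THEN fan_spinning]; (12) [IF update_required and temp_high THEN overheat]. Adds cond_4, gpu_fault, ticket_escalated, firmware_stale, fan_spinning, overheat.
Round 2: (2) [IF ticket_escalated and fan_spinning THEN no_display]. Adds no_display.
Round 3: (3) [IF no_display and gpu_fault and firmware_stale THEN led_green]. Adds led_green.
Round 4: (6) [IF led_green and overheat THEN driver_loaded]. Adds driver_loaded.
driver_loaded first appears in round 4.

4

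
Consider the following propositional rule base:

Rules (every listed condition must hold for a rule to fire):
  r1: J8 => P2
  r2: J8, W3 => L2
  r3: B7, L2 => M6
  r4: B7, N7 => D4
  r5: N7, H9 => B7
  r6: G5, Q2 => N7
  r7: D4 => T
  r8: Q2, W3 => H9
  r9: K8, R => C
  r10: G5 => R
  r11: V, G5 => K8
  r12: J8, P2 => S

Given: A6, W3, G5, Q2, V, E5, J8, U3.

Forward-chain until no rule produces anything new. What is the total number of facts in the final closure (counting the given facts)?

20

Round 1: r1 [J8 => P2]; r2 [J8, W3 => L2]; r6 [G5, Q2 => N7]; r8 [Q2, W3 => H9]; r10 [G5 => R]; r11 [V, G5 => K8]. Adds P2, L2, N7, H9, R, K8.
Round 2: r5 [N7, H9 => B7]; r9 [K8, R => C]; r12 [J8, P2 => S]. Adds B7, C, S.
Round 3: r3 [B7, L2 => M6]; r4 [B7, N7 => D4]. Adds M6, D4.
Round 4: r7 [D4 => T]. Adds T.
Closure: {A6, B7, C, D4, E5, G5, H9, J8, K8, L2, M6, N7, P2, Q2, R, S, T, U3, V, W3} — 20 facts.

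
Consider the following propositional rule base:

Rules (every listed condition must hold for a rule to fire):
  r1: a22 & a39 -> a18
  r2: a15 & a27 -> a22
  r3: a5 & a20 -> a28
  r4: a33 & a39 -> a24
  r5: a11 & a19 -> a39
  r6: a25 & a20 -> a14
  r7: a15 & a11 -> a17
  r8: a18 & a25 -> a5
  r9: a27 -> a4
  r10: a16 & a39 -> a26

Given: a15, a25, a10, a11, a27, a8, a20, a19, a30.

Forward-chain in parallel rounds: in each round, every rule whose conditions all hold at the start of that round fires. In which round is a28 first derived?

Round 1 — r2, r5, r6, r7, r9, derive a22, a39, a14, a17, a4.
Round 2 — r1, derive a18.
Round 3 — r8, derive a5.
Round 4 — r3, derive a28.
a28 first appears in round 4.

4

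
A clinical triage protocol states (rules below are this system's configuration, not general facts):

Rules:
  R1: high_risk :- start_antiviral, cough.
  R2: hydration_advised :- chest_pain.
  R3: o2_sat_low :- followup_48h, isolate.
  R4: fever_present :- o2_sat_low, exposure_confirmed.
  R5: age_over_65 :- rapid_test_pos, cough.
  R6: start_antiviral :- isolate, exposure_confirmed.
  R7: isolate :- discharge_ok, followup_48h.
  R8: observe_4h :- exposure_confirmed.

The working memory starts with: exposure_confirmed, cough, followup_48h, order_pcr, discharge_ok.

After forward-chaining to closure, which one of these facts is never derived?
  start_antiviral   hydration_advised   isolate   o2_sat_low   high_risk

hydration_advised

Round 1: R7 [isolate :- discharge_ok, followup_48h.]; R8 [observe_4h :- exposure_confirmed.]. New: isolate, observe_4h.
Round 2: R3 [o2_sat_low :- followup_48h, isolate.]; R6 [start_antiviral :- isolate, exposure_confirmed.]. New: o2_sat_low, start_antiviral.
Round 3: R1 [high_risk :- start_antiviral, cough.]; R4 [fever_present :- o2_sat_low, exposure_confirmed.]. New: high_risk, fever_present.
Derived: o2_sat_low (round 2), start_antiviral (round 2), high_risk (round 3), isolate (round 1). hydration_advised never appears in any round.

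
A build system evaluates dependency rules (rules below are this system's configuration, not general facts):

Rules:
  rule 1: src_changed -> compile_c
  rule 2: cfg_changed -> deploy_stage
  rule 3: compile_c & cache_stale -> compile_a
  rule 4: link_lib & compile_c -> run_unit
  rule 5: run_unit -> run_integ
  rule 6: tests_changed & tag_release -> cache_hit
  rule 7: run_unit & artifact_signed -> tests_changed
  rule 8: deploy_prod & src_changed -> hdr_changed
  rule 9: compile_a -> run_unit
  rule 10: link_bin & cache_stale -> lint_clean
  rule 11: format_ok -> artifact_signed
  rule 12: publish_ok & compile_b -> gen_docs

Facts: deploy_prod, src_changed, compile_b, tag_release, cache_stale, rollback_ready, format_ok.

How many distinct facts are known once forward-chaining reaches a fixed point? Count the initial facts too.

Round 1 fires rule 1, rule 8, rule 11, giving compile_c, hdr_changed, artifact_signed.
Round 2 fires rule 3, giving compile_a.
Round 3 fires rule 9, giving run_unit.
Round 4 fires rule 5, rule 7, giving run_integ, tests_changed.
Round 5 fires rule 6, giving cache_hit.
Closure: {artifact_signed, cache_hit, cache_stale, compile_a, compile_b, compile_c, deploy_prod, format_ok, hdr_changed, rollback_ready, run_integ, run_unit, src_changed, tag_release, tests_changed} — 15 facts.

15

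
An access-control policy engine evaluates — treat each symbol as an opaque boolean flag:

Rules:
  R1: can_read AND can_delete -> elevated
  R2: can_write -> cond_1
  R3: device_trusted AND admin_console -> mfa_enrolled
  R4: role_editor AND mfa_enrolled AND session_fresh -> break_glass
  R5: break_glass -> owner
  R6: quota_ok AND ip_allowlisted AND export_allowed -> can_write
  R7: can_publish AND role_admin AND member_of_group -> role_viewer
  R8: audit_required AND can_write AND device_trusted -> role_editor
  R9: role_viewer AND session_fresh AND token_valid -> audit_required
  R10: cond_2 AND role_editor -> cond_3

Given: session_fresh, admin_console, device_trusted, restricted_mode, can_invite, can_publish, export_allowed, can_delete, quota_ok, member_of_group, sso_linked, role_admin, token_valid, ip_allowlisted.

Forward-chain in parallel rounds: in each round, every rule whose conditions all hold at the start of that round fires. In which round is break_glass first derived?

4

Round 1 — R3, R6, R7, derive mfa_enrolled, can_write, role_viewer.
Round 2 — R2, R9, derive cond_1, audit_required.
Round 3 — R8, derive role_editor.
Round 4 — R4, derive break_glass.
break_glass first appears in round 4.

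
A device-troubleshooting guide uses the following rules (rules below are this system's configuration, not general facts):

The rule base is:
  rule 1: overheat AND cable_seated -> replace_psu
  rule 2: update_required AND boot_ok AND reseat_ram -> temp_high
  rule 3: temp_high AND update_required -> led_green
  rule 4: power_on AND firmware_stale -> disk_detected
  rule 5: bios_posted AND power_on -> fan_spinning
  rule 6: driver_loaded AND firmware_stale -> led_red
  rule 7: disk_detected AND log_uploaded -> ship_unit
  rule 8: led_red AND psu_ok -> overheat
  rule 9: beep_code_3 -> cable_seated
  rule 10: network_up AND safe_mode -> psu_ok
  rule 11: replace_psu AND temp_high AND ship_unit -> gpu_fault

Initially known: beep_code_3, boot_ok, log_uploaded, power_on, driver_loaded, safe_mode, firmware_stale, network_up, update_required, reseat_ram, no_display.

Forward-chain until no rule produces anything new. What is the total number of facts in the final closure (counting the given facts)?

Round 1: rule 2 [update_required AND boot_ok AND reseat_ram -> temp_high]; rule 4 [power_on AND firmware_stale -> disk_detected]; rule 6 [driver_loaded AND firmware_stale -> led_red]; rule 9 [beep_code_3 -> cable_seated]; rule 10 [network_up AND safe_mode -> psu_ok]. New: temp_high, disk_detected, led_red, cable_seated, psu_ok.
Round 2: rule 3 [temp_high AND update_required -> led_green]; rule 7 [disk_detected AND log_uploaded -> ship_unit]; rule 8 [led_red AND psu_ok -> overheat]. New: led_green, ship_unit, overheat.
Round 3: rule 1 [overheat AND cable_seated -> replace_psu]. New: replace_psu.
Round 4: rule 11 [replace_psu AND temp_high AND ship_unit -> gpu_fault]. New: gpu_fault.
Closure: {beep_code_3, boot_ok, cable_seated, disk_detected, driver_loaded, firmware_stale, gpu_fault, led_green, led_red, log_uploaded, network_up, no_display, overheat, power_on, psu_ok, replace_psu, reseat_ram, safe_mode, ship_unit, temp_high, update_required} — 21 facts.

21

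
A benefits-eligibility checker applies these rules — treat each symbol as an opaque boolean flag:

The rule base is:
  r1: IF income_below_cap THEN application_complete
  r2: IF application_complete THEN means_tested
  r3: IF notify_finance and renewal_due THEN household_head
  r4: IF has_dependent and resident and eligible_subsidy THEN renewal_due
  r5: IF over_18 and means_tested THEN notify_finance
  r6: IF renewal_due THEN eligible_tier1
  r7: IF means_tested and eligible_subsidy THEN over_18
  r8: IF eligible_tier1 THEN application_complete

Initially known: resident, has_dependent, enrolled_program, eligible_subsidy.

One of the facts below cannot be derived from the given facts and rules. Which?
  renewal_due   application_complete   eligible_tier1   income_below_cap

income_below_cap

Round 1: r4 [IF has_dependent and resident and eligible_subsidy THEN renewal_due]. New: renewal_due.
Round 2: r6 [IF renewal_due THEN eligible_tier1]. New: eligible_tier1.
Round 3: r8 [IF eligible_tier1 THEN application_complete]. New: application_complete.
Round 4: r2 [IF application_complete THEN means_tested]. New: means_tested.
Round 5: r7 [IF means_tested and eligible_subsidy THEN over_18]. New: over_18.
Round 6: r5 [IF over_18 and means_tested THEN notify_finance]. New: notify_finance.
Round 7: r3 [IF notify_finance and renewal_due THEN household_head]. New: household_head.
Derived: application_complete (round 3), renewal_due (round 1), eligible_tier1 (round 2). income_below_cap never appears in any round.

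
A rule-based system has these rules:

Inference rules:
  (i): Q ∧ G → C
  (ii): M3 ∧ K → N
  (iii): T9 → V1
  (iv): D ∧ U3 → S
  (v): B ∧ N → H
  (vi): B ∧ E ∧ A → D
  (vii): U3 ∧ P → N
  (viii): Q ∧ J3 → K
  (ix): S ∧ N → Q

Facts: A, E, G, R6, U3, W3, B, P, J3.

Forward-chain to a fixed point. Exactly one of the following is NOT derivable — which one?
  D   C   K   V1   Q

V1

Round 1 — (vi), (vii), derive D, N.
Round 2 — (iv), (v), derive S, H.
Round 3 — (ix), derive Q.
Round 4 — (i), (viii), derive C, K.
Derived: K (round 4), Q (round 3), C (round 4), D (round 1). V1 never appears in any round.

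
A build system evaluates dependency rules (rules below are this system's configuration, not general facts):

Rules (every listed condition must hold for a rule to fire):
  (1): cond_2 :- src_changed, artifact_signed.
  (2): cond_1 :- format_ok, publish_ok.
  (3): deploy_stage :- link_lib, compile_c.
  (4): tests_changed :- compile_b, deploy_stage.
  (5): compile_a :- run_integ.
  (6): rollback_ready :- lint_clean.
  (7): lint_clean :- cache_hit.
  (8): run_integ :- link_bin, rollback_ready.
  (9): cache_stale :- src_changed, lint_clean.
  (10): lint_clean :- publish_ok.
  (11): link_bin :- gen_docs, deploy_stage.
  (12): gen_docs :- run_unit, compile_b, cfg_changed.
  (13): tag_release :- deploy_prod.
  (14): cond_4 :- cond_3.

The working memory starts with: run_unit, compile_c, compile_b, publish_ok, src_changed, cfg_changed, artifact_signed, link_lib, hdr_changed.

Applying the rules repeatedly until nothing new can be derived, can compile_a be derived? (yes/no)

yes

Round 1: (1) [cond_2 :- src_changed, artifact_signed.]; (3) [deploy_stage :- link_lib, compile_c.]; (10) [lint_clean :- publish_ok.]; (12) [gen_docs :- run_unit, compile_b, cfg_changed.]. New: cond_2, deploy_stage, lint_clean, gen_docs.
Round 2: (4) [tests_changed :- compile_b, deploy_stage.]; (6) [rollback_ready :- lint_clean.]; (9) [cache_stale :- src_changed, lint_clean.]; (11) [link_bin :- gen_docs, deploy_stage.]. New: tests_changed, rollback_ready, cache_stale, link_bin.
Round 3: (8) [run_integ :- link_bin, rollback_ready.]. New: run_integ.
Round 4: (5) [compile_a :- run_integ.]. New: compile_a.
compile_a appears in round 4, so it is derivable.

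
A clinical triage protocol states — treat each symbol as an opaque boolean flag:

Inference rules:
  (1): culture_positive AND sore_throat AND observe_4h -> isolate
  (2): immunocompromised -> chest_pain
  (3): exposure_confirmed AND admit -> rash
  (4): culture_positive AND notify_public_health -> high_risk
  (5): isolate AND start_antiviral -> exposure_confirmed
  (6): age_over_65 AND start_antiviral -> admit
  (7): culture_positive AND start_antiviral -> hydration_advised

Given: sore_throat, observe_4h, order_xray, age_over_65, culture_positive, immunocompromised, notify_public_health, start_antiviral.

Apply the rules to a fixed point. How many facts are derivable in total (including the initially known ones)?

15

Round 1: (1) [culture_positive AND sore_throat AND observe_4h -> isolate]; (2) [immunocompromised -> chest_pain]; (4) [culture_positive AND notify_public_health -> high_risk]; (6) [age_over_65 AND start_antiviral -> admit]; (7) [culture_positive AND start_antiviral -> hydration_advised]. Adds isolate, chest_pain, high_risk, admit, hydration_advised.
Round 2: (5) [isolate AND start_antiviral -> exposure_confirmed]. Adds exposure_confirmed.
Round 3: (3) [exposure_confirmed AND admit -> rash]. Adds rash.
Closure: {admit, age_over_65, chest_pain, culture_positive, exposure_confirmed, high_risk, hydration_advised, immunocompromised, isolate, notify_public_health, observe_4h, order_xray, rash, sore_throat, start_antiviral} — 15 facts.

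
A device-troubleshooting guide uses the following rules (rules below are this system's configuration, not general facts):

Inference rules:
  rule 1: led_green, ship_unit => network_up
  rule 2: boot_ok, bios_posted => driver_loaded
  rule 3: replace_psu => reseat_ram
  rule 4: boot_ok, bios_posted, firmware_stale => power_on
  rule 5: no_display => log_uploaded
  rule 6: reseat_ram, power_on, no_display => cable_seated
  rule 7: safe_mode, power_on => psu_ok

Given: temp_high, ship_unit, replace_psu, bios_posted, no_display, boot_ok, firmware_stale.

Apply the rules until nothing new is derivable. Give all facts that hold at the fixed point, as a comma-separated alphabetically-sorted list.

bios_posted, boot_ok, cable_seated, driver_loaded, firmware_stale, log_uploaded, no_display, power_on, replace_psu, reseat_ram, ship_unit, temp_high

[1] rule 2 [boot_ok, bios_posted => driver_loaded]; rule 3 [replace_psu => reseat_ram]; rule 4 [boot_ok, bios_posted, firmware_stale => power_on]; rule 5 [no_display => log_uploaded]. ⇒ new: driver_loaded, reseat_ram, power_on, log_uploaded.
[2] rule 6 [reseat_ram, power_on, no_display => cable_seated]. ⇒ new: cable_seated.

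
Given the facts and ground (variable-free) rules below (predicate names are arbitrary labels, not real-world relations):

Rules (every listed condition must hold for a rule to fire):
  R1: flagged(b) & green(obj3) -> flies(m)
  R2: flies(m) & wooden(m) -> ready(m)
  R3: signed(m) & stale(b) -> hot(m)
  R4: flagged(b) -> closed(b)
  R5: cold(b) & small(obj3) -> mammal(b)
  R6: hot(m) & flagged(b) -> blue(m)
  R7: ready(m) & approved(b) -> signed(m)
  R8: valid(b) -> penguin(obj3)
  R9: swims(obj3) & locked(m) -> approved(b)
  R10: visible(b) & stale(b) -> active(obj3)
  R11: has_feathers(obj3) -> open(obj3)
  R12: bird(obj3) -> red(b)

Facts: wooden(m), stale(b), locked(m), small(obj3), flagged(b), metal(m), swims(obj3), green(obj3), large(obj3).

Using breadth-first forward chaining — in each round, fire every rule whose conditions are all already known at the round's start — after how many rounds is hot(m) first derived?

Round 1: R1 [flagged(b) & green(obj3) -> flies(m)]; R4 [flagged(b) -> closed(b)]; R9 [swims(obj3) & locked(m) -> approved(b)]. Adds flies(m), closed(b), approved(b).
Round 2: R2 [flies(m) & wooden(m) -> ready(m)]. Adds ready(m).
Round 3: R7 [ready(m) & approved(b) -> signed(m)]. Adds signed(m).
Round 4: R3 [signed(m) & stale(b) -> hot(m)]. Adds hot(m).
hot(m) first appears in round 4.

4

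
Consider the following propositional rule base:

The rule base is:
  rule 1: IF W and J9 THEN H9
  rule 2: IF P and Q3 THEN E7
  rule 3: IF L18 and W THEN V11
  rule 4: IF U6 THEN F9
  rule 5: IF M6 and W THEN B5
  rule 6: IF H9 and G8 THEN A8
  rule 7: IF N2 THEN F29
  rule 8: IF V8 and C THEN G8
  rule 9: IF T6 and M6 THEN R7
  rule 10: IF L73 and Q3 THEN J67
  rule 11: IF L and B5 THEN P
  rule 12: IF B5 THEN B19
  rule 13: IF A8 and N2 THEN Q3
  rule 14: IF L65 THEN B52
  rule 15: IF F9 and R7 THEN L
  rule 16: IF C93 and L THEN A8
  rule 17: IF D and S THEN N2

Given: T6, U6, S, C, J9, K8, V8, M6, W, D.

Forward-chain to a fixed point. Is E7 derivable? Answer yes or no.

Round 1 — rule 1, rule 4, rule 5, rule 8, rule 9, rule 17, derive H9, F9, B5, G8, R7, N2.
Round 2 — rule 6, rule 7, rule 12, rule 15, derive A8, F29, B19, L.
Round 3 — rule 11, rule 13, derive P, Q3.
Round 4 — rule 2, derive E7.
E7 appears in round 4, so it is derivable.

yes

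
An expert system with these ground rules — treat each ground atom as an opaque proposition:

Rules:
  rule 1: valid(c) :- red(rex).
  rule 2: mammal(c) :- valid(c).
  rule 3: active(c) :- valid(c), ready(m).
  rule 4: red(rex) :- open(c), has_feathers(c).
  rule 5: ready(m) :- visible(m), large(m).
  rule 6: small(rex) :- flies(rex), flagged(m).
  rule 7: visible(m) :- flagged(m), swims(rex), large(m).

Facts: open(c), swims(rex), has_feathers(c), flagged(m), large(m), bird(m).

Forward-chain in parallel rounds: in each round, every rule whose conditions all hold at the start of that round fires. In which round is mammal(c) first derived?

3

Round 1: rule 4 [red(rex) :- open(c), has_feathers(c).]; rule 7 [visible(m) :- flagged(m), swims(rex), large(m).]. Adds red(rex), visible(m).
Round 2: rule 1 [valid(c) :- red(rex).]; rule 5 [ready(m) :- visible(m), large(m).]. Adds valid(c), ready(m).
Round 3: rule 2 [mammal(c) :- valid(c).]; rule 3 [active(c) :- valid(c), ready(m).]. Adds mammal(c), active(c).
mammal(c) first appears in round 3.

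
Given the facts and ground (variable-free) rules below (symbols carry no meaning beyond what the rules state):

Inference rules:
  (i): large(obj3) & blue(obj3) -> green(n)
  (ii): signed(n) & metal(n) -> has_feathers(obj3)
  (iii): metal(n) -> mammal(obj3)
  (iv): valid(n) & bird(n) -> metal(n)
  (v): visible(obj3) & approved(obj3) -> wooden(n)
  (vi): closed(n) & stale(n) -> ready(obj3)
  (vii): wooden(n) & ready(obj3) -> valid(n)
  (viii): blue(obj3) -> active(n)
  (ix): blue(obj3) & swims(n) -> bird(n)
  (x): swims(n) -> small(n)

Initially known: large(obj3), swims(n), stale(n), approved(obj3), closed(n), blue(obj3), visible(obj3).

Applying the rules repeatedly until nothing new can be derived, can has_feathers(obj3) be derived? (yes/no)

Round 1 fires (i), (v), (vi), (viii), (ix), (x), giving green(n), wooden(n), ready(obj3), active(n), bird(n), small(n).
Round 2 fires (vii), giving valid(n).
Round 3 fires (iv), giving metal(n).
Round 4 fires (iii), giving mammal(obj3).
Fixed point reached. has_feathers(obj3) is concluded only by (ii); (ii) needs signed(n) (never derived).

no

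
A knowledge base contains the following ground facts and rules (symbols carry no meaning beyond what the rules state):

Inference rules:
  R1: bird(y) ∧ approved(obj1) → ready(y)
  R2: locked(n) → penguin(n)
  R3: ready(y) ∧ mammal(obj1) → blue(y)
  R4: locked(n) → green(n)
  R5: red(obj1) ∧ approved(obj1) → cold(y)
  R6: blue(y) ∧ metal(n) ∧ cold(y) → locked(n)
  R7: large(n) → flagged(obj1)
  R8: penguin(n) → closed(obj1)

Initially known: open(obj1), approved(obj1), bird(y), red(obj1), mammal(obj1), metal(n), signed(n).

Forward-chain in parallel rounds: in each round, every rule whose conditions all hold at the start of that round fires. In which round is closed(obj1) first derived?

5

Round 1 fires R1, R5, giving ready(y), cold(y).
Round 2 fires R3, giving blue(y).
Round 3 fires R6, giving locked(n).
Round 4 fires R2, R4, giving penguin(n), green(n).
Round 5 fires R8, giving closed(obj1).
closed(obj1) first appears in round 5.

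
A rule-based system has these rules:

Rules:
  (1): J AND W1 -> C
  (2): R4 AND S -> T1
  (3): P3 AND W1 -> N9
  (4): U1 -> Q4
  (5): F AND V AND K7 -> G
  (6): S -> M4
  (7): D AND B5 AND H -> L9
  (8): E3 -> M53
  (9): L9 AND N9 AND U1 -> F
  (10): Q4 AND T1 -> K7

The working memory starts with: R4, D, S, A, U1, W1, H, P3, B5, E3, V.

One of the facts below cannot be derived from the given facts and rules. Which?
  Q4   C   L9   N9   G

C

Round 1 — (2), (3), (4), (6), (7), (8), derive T1, N9, Q4, M4, L9, M53.
Round 2 — (9), (10), derive F, K7.
Round 3 — (5), derive G.
Derived: Q4 (round 1), N9 (round 1), L9 (round 1), G (round 3). C never appears in any round.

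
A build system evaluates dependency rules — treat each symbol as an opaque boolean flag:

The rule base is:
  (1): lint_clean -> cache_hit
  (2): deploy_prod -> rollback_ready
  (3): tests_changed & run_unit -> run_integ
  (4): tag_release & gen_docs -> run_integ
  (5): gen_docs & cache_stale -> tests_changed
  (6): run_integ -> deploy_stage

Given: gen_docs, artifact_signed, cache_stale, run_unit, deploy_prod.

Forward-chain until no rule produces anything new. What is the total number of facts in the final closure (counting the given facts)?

9

Round 1 — (2), (5), derive rollback_ready, tests_changed.
Round 2 — (3), derive run_integ.
Round 3 — (6), derive deploy_stage.
Closure: {artifact_signed, cache_stale, deploy_prod, deploy_stage, gen_docs, rollback_ready, run_integ, run_unit, tests_changed} — 9 facts.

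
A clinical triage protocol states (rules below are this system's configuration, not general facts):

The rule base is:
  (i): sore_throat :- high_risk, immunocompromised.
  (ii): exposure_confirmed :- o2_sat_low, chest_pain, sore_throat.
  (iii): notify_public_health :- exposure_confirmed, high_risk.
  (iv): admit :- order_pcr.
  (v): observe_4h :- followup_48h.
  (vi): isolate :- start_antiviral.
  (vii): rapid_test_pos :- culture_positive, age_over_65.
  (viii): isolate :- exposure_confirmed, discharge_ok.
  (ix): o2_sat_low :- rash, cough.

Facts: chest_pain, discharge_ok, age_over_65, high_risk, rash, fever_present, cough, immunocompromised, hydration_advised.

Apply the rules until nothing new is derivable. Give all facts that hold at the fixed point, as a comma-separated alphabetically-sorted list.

age_over_65, chest_pain, cough, discharge_ok, exposure_confirmed, fever_present, high_risk, hydration_advised, immunocompromised, isolate, notify_public_health, o2_sat_low, rash, sore_throat

Round 1 — (i), (ix), derive sore_throat, o2_sat_low.
Round 2 — (ii), derive exposure_confirmed.
Round 3 — (iii), (viii), derive notify_public_health, isolate.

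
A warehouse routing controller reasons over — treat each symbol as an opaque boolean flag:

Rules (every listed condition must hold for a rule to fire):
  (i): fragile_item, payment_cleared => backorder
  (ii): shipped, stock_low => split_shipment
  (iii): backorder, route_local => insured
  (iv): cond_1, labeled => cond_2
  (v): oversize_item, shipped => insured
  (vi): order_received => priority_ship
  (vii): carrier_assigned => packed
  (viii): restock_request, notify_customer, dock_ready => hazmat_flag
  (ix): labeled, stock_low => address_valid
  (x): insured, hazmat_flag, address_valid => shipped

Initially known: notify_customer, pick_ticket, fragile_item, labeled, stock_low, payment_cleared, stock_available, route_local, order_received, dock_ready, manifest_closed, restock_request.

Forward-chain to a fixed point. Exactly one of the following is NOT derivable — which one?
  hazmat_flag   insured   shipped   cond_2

cond_2

Round 1 fires (i), (vi), (viii), (ix), giving backorder, priority_ship, hazmat_flag, address_valid.
Round 2 fires (iii), giving insured.
Round 3 fires (x), giving shipped.
Round 4 fires (ii), giving split_shipment.
Derived: hazmat_flag (round 1), insured (round 2), shipped (round 3). cond_2 never appears in any round.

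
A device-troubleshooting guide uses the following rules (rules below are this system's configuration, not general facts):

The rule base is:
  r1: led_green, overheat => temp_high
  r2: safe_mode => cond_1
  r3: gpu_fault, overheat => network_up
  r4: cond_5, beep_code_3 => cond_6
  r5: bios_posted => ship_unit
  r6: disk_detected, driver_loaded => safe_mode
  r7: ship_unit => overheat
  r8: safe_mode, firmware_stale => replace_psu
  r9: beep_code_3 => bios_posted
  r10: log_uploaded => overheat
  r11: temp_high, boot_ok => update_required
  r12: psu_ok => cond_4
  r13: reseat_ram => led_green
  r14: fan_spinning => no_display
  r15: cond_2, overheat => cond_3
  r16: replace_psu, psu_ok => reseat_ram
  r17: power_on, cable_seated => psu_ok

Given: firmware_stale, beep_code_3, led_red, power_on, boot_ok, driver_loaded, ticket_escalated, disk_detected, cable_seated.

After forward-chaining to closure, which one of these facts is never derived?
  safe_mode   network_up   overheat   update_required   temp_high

network_up

Round 1 fires r6, r9, r17, giving safe_mode, bios_posted, psu_ok.
Round 2 fires r2, r5, r8, r12, giving cond_1, ship_unit, replace_psu, cond_4.
Round 3 fires r7, r16, giving overheat, reseat_ram.
Round 4 fires r13, giving led_green.
Round 5 fires r1, giving temp_high.
Round 6 fires r11, giving update_required.
Derived: safe_mode (round 1), overheat (round 3), temp_high (round 5), update_required (round 6). network_up never appears in any round.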